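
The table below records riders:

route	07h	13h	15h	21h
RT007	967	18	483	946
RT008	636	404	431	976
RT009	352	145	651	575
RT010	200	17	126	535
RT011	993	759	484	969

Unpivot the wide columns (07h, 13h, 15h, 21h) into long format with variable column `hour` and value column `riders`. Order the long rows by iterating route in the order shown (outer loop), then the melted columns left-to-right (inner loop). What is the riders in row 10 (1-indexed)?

145

20 rows total (5 × 4). Row 10: index ⌊(10-1)/4⌋ = 2 into route → RT009; (10-1) mod 4 = 1 into the melted columns → 13h.
So row 10 is (RT009, 13h, 145); riders = 145.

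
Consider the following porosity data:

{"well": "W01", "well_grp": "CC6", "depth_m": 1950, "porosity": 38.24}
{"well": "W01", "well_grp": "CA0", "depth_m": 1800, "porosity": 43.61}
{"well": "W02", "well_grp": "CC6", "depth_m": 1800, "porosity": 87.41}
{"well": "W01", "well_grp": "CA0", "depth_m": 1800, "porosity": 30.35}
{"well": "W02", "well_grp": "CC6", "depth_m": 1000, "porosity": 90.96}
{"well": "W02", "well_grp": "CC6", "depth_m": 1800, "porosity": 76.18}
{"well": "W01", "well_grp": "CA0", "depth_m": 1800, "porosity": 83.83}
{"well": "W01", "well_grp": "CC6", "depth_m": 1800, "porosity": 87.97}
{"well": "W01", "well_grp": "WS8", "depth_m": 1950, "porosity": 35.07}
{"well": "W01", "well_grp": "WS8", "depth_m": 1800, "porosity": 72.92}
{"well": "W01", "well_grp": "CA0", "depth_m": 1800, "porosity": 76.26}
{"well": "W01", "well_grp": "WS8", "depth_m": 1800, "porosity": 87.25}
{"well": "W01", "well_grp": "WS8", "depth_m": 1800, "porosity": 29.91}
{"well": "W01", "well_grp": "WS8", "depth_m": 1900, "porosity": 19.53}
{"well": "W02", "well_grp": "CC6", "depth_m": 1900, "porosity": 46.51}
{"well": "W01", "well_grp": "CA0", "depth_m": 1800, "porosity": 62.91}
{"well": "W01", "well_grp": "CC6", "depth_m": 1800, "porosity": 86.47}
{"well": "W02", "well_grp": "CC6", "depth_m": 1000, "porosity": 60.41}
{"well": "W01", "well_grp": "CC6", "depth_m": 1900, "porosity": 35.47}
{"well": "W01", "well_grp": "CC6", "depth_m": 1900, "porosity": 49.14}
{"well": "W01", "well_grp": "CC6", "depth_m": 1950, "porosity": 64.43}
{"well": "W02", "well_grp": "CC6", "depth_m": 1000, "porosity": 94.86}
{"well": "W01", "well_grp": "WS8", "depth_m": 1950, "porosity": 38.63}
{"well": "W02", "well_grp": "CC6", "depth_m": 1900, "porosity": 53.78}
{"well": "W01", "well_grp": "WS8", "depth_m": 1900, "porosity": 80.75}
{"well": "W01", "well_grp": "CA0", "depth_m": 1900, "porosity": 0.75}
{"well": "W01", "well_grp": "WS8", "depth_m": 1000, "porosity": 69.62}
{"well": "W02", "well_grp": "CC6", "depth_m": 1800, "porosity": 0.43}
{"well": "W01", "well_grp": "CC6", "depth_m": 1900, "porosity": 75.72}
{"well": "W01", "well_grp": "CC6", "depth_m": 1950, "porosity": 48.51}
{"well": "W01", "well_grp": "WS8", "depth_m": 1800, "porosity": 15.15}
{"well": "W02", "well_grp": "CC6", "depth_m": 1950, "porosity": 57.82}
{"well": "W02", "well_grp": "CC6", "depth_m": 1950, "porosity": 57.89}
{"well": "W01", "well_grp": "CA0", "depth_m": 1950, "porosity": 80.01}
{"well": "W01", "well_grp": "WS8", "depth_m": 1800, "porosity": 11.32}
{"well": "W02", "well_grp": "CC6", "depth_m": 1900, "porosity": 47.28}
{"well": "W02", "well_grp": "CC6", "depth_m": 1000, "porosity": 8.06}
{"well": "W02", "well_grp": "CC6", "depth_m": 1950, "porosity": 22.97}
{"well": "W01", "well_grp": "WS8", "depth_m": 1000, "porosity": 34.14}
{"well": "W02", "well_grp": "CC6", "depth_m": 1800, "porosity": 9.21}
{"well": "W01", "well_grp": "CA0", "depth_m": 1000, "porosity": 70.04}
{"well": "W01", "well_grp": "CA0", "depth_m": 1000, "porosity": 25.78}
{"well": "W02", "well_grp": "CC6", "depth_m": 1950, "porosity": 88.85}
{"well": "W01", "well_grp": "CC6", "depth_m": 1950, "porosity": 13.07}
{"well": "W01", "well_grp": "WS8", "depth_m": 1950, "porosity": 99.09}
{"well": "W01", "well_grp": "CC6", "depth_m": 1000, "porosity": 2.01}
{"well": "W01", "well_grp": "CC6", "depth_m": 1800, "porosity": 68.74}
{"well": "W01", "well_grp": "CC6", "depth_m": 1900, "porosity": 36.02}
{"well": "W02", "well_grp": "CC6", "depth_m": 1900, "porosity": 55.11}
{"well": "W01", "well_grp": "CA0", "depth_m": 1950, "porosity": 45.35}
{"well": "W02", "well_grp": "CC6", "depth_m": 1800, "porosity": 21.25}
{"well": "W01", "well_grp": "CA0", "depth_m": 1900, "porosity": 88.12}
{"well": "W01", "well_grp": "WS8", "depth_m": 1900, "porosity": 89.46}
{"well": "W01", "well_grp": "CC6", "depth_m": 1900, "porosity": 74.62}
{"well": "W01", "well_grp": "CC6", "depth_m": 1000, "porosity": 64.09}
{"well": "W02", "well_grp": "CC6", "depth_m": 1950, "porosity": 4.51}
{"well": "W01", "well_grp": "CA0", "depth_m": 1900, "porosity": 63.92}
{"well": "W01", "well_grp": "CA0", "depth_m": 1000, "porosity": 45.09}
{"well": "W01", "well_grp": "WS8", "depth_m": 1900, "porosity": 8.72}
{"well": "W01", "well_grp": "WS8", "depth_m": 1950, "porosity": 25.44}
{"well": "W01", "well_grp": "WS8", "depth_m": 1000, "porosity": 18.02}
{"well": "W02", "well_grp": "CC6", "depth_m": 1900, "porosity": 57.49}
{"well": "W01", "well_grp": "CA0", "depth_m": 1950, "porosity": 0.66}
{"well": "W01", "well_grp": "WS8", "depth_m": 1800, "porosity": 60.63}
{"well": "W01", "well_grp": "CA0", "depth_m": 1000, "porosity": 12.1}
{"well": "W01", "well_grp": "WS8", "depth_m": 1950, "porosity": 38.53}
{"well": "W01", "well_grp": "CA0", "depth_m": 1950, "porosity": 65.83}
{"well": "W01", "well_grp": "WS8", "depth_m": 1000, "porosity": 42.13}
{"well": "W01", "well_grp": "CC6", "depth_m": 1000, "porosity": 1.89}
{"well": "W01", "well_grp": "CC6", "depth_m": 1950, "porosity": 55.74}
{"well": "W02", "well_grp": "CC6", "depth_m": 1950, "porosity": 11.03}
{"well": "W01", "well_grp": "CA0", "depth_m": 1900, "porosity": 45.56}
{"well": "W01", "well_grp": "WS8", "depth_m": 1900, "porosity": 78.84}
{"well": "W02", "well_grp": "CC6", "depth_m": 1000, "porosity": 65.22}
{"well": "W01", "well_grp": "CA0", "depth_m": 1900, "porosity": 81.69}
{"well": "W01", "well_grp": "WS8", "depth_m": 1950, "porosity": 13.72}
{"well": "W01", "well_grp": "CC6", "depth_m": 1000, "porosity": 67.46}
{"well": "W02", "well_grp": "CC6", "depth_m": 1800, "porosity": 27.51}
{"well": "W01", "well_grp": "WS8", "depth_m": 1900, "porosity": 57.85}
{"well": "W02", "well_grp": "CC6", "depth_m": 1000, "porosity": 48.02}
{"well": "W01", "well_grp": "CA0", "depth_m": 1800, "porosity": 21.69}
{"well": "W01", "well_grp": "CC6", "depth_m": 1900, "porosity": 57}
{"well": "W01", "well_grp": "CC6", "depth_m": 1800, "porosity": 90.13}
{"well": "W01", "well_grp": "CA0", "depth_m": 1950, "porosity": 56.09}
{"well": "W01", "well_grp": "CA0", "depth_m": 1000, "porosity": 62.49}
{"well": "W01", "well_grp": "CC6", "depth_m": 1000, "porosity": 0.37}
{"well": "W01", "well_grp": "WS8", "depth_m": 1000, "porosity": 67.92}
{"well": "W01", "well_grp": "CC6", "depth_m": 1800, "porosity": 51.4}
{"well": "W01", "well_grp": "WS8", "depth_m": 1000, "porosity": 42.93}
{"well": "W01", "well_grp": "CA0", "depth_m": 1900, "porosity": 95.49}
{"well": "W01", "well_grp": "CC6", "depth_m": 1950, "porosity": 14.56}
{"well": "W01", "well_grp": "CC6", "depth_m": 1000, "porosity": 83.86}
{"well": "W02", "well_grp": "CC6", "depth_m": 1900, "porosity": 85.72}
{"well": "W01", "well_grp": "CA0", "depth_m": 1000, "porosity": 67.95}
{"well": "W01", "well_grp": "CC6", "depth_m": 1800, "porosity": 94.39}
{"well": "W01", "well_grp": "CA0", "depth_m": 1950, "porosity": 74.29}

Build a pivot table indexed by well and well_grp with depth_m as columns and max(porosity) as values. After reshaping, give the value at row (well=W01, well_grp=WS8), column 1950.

99.09

Rows with well=W01, well_grp=WS8 and depth_m=1950: porosity values are 35.07, 38.63, 99.09, 25.44, 38.53, 13.72.
max(35.07, 38.63, 99.09, 25.44, 38.53, 13.72) = 99.09.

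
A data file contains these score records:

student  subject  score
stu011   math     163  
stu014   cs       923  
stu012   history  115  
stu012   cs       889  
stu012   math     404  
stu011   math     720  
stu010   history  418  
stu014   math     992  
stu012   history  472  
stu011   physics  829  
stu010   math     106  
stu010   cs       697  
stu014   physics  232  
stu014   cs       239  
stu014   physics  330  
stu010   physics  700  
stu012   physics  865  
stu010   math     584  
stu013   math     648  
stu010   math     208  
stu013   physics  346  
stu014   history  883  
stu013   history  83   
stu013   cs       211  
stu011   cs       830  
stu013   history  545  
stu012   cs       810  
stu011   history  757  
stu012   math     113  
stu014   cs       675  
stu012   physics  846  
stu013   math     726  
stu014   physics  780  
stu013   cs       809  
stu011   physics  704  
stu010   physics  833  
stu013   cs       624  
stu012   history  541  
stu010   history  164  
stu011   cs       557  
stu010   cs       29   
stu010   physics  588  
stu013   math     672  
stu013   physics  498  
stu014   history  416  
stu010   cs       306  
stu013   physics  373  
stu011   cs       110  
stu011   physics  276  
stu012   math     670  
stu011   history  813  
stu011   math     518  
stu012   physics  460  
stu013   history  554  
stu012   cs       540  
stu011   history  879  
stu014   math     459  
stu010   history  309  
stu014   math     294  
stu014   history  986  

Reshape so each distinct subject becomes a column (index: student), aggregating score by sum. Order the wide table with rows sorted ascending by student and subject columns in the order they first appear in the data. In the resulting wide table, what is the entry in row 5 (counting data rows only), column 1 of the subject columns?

1745

With rows sorted ascending by student, row 5 is student=stu014. subject columns in first-appearance order: math, cs, history, physics; column 1 is math.
Long rows with student=stu014, subject=math: 992 + 459 + 294 = 1745.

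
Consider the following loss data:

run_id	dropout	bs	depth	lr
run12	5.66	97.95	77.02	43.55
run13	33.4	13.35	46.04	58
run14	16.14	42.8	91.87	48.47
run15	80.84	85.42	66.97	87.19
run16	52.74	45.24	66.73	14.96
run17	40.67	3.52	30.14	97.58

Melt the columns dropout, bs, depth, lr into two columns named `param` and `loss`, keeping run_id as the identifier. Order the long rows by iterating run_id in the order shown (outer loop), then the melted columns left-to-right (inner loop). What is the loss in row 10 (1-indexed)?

24 rows total (6 × 4). Row 10: index ⌊(10-1)/4⌋ = 2 into run_id → run14; (10-1) mod 4 = 1 into the melted columns → bs.
So row 10 is (run14, bs, 42.8); loss = 42.8.

42.8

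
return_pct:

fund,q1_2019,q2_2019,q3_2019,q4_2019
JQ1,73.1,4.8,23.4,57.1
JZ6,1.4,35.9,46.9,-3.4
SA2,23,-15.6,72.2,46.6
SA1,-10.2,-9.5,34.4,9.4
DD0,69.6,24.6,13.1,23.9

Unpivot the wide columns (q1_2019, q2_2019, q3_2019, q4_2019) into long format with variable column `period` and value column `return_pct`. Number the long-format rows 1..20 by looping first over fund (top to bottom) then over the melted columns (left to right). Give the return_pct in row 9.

23

20 rows total (5 × 4). Row 9: index ⌊(9-1)/4⌋ = 2 into fund → SA2; (9-1) mod 4 = 0 into the melted columns → q1_2019.
So row 9 is (SA2, q1_2019, 23); return_pct = 23.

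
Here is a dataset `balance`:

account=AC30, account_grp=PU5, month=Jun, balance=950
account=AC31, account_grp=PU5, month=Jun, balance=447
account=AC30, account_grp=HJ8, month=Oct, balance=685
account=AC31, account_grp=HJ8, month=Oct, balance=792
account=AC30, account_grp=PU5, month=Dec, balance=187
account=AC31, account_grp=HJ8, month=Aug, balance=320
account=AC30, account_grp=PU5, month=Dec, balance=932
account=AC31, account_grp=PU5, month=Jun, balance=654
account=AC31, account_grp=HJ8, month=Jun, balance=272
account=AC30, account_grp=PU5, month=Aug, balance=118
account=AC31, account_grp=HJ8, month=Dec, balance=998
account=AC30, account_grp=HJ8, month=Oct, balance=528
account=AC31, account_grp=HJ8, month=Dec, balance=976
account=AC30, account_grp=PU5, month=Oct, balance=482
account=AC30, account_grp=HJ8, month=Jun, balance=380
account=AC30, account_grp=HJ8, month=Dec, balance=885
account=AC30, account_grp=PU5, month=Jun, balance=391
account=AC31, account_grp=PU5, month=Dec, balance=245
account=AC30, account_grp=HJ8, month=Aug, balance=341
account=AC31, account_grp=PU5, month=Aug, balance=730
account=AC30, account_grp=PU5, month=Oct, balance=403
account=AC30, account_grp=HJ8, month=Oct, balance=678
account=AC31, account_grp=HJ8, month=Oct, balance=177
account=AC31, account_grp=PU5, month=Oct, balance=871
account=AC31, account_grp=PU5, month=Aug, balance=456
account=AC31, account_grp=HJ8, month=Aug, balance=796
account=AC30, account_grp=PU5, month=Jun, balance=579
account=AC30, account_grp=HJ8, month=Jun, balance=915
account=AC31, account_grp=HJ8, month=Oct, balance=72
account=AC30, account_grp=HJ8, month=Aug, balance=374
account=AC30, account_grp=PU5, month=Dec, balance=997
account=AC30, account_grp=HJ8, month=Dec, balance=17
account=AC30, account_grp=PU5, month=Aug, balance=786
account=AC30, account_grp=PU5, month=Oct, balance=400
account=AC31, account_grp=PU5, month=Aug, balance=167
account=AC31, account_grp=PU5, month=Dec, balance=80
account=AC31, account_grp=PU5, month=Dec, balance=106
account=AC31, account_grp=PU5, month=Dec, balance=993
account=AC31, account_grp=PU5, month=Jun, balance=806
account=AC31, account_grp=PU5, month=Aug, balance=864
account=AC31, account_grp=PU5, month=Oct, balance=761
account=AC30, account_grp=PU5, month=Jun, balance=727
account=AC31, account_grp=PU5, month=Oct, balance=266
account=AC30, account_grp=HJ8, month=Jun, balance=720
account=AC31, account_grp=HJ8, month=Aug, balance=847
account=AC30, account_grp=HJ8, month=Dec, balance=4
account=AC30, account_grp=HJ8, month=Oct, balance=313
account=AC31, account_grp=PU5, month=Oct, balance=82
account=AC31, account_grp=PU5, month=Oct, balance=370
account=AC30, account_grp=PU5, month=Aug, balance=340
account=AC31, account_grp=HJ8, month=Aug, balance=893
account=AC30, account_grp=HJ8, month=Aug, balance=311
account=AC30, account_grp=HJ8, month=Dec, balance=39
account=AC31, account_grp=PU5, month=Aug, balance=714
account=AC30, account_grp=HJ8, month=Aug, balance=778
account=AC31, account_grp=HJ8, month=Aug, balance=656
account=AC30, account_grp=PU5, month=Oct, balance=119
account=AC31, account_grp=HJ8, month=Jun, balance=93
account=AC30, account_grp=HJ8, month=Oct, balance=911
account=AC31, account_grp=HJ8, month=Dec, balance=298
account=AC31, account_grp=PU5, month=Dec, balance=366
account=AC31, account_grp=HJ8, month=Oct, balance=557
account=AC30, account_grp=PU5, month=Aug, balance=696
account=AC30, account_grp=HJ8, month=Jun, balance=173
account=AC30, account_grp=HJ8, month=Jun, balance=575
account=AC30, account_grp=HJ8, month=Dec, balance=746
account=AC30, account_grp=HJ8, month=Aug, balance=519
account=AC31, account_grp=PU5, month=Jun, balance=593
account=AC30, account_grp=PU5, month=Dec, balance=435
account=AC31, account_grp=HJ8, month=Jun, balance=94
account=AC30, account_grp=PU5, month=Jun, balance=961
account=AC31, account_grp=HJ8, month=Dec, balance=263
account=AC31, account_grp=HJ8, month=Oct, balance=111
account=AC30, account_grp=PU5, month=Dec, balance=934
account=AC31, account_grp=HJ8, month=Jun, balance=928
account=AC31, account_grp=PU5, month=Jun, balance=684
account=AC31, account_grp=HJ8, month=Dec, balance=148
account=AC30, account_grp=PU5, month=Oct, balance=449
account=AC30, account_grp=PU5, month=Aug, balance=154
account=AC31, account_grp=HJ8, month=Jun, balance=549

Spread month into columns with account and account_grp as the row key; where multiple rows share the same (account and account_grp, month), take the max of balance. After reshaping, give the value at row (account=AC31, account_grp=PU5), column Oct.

871

Rows with account=AC31, account_grp=PU5 and month=Oct: balance values are 871, 761, 266, 82, 370.
max(871, 761, 266, 82, 370) = 871.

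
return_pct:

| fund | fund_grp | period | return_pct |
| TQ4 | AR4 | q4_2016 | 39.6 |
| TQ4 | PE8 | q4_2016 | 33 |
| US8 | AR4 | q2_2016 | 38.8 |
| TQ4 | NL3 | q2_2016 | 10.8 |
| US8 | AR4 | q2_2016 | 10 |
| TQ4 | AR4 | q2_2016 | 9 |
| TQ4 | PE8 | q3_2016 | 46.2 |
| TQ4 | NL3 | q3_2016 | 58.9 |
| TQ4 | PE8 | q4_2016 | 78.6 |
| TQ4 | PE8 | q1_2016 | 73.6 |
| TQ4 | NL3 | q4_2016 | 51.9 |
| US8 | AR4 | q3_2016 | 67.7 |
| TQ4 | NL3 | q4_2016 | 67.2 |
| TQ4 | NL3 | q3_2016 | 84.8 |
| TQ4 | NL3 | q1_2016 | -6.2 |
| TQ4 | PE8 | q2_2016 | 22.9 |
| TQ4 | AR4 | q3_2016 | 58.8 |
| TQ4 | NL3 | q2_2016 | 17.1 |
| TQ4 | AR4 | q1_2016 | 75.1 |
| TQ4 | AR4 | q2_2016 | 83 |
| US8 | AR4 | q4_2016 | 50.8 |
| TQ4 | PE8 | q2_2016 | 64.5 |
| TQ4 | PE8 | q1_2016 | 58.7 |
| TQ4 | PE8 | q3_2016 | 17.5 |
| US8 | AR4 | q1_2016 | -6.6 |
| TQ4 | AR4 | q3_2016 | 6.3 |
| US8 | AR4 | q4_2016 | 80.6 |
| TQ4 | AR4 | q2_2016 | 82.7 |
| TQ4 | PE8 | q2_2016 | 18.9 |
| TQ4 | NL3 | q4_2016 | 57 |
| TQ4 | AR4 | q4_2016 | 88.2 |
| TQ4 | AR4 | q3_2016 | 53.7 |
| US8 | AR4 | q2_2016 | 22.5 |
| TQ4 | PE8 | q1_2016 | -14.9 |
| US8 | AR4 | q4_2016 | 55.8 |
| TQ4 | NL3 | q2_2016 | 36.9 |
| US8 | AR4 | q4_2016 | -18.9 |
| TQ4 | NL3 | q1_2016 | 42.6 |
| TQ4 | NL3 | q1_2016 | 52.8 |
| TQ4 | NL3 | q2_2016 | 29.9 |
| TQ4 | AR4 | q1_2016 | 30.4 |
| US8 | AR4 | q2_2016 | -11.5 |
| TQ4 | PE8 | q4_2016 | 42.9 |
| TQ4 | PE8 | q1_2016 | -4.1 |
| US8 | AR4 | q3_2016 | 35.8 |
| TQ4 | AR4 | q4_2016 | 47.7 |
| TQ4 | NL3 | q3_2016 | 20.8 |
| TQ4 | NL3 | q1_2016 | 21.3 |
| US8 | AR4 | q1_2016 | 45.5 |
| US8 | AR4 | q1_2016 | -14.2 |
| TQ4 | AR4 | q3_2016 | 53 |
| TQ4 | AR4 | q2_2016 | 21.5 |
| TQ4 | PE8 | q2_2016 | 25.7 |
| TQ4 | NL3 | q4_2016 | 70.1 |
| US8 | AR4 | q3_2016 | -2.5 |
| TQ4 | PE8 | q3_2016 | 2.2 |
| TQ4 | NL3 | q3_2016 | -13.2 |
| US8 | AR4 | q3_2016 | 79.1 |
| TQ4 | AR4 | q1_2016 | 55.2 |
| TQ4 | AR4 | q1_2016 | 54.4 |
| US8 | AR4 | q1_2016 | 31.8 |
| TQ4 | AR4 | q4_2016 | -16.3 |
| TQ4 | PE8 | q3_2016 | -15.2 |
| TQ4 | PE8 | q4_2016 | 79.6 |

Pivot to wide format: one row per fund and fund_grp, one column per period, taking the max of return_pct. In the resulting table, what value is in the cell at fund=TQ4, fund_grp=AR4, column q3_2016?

58.8

Rows with fund=TQ4, fund_grp=AR4 and period=q3_2016: return_pct values are 58.8, 6.3, 53.7, 53.
max(58.8, 6.3, 53.7, 53) = 58.8.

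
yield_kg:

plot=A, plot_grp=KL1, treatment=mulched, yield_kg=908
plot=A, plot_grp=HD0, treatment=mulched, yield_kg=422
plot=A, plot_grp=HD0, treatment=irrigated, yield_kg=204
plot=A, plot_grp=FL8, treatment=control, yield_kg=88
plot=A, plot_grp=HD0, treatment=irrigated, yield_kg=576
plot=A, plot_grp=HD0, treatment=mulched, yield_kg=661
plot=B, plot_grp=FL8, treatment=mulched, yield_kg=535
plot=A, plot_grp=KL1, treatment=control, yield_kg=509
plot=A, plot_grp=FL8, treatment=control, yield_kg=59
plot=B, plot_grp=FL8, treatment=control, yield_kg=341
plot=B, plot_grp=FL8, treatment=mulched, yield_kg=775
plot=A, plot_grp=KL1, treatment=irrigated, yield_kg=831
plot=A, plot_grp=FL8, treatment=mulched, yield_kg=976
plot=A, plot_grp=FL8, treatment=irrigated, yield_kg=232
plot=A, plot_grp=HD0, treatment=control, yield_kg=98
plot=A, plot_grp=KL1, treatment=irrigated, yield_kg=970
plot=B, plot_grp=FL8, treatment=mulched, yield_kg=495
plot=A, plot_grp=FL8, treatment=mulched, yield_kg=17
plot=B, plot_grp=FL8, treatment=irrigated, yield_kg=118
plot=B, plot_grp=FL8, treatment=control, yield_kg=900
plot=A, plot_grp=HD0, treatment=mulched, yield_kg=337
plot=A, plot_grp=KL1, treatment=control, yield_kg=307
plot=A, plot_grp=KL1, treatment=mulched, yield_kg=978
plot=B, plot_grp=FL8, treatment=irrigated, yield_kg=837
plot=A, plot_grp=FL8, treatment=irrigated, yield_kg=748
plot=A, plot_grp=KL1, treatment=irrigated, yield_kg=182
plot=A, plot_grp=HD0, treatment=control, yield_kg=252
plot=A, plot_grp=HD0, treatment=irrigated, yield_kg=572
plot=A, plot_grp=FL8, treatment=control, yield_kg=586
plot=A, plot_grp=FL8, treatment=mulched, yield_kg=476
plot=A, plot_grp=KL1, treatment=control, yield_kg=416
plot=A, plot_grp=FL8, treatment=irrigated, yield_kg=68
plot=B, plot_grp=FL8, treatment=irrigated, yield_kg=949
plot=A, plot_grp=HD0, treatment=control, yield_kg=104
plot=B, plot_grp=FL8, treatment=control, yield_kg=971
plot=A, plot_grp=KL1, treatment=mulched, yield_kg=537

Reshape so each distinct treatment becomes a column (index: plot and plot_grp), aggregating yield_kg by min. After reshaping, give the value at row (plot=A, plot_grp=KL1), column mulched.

Rows with plot=A, plot_grp=KL1 and treatment=mulched: yield_kg values are 908, 978, 537.
min(908, 978, 537) = 537.

537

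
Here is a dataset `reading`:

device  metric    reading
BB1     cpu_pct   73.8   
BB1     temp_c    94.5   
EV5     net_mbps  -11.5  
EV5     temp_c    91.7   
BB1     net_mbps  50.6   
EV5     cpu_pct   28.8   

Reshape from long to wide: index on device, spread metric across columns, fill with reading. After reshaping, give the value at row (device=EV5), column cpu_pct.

Wide layout: rows indexed by device, columns are the 3 distinct metric values (cpu_pct, temp_c, net_mbps).
Cell (device=EV5, metric=cpu_pct) draws from the long row where device=EV5 and metric=cpu_pct, which has reading=28.8.

28.8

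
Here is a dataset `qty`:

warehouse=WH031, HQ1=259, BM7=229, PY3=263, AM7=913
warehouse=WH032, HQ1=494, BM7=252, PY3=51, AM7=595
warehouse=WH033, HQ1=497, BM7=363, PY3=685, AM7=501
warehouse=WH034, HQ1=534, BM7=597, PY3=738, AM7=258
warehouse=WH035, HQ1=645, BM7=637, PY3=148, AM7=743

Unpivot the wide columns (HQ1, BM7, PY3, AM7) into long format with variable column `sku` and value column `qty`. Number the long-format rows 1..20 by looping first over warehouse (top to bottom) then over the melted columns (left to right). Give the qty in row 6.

20 rows total (5 × 4). Row 6: index ⌊(6-1)/4⌋ = 1 into warehouse → WH032; (6-1) mod 4 = 1 into the melted columns → BM7.
So row 6 is (WH032, BM7, 252); qty = 252.

252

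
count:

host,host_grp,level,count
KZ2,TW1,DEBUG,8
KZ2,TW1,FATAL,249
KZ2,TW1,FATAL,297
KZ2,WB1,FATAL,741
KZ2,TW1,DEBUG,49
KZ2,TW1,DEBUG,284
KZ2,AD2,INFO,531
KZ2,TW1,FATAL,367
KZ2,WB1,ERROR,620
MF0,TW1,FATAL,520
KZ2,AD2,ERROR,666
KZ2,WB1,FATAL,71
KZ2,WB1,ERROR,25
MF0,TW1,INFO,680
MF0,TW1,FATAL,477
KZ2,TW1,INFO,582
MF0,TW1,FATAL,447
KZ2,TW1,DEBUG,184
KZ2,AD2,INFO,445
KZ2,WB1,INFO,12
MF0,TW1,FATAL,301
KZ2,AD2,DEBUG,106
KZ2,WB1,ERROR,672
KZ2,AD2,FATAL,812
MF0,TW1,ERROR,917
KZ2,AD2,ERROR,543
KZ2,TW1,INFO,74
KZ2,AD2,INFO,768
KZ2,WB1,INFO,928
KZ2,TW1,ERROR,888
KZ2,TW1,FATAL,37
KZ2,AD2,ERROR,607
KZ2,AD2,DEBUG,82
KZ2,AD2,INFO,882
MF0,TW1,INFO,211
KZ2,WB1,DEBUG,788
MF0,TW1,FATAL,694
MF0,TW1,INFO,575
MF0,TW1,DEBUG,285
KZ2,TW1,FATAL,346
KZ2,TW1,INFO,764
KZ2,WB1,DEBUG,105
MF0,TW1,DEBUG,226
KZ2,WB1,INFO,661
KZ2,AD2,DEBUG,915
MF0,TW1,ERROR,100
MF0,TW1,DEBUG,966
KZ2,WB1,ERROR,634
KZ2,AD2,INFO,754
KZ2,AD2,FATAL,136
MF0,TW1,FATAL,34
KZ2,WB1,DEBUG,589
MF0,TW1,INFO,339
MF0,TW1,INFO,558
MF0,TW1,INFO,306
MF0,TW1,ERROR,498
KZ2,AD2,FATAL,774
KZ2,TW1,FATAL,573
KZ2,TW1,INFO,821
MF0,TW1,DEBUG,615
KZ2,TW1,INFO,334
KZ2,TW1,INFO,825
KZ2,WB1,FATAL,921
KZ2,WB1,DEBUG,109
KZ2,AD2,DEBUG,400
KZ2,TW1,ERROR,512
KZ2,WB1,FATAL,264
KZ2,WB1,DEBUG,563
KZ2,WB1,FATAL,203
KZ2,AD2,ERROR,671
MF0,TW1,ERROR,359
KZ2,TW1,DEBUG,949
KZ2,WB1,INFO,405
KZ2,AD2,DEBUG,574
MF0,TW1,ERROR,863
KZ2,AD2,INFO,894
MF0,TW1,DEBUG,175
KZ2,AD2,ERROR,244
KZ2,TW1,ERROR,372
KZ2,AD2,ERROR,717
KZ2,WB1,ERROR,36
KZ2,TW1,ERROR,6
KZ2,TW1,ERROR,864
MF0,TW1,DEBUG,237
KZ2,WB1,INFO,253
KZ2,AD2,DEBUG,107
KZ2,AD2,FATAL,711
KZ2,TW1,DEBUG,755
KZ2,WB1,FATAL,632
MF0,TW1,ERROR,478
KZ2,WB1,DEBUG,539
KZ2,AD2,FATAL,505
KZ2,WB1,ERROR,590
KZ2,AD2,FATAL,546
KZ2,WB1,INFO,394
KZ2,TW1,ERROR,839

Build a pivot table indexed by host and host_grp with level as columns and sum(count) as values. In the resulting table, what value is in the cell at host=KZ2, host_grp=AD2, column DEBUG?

Rows with host=KZ2, host_grp=AD2 and level=DEBUG: count values are 106, 82, 915, 400, 574, 107.
106 + 82 + 915 + 400 + 574 + 107 = 2184.

2184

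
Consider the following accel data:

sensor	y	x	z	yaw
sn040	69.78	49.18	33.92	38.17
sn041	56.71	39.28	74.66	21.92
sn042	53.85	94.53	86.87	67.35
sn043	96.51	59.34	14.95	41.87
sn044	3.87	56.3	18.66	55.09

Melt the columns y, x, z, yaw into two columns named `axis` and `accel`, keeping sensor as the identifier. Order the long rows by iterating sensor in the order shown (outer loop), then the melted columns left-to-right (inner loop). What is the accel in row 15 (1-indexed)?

14.95

20 rows total (5 × 4). Row 15: index ⌊(15-1)/4⌋ = 3 into sensor → sn043; (15-1) mod 4 = 2 into the melted columns → z.
So row 15 is (sn043, z, 14.95); accel = 14.95.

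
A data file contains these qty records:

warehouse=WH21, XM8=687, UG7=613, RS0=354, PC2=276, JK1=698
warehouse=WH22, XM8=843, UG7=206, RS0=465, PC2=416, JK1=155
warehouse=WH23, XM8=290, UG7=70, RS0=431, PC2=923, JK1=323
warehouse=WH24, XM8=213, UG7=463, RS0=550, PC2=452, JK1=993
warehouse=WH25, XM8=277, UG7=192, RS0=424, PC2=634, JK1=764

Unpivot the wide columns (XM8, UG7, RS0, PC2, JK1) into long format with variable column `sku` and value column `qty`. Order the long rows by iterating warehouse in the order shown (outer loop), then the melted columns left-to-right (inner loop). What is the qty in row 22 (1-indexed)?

192

25 rows total (5 × 5). Row 22: index ⌊(22-1)/5⌋ = 4 into warehouse → WH25; (22-1) mod 5 = 1 into the melted columns → UG7.
So row 22 is (WH25, UG7, 192); qty = 192.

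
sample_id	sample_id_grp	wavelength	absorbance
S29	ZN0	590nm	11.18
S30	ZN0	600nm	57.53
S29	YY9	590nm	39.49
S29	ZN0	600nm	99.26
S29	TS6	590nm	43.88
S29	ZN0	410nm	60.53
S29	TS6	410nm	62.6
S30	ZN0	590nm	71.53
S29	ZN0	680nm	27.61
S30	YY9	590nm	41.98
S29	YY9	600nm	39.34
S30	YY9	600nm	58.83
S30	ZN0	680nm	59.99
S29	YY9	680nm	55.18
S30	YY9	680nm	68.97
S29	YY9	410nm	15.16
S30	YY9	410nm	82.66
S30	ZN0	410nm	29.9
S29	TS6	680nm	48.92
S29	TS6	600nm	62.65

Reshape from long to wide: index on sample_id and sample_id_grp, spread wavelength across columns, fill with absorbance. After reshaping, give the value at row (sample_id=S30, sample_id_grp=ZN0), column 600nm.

Wide layout: rows indexed by sample_id and sample_id_grp, columns are the 4 distinct wavelength values (590nm, 600nm, 410nm, 680nm).
Cell (sample_id=S30, sample_id_grp=ZN0, wavelength=600nm) draws from the long row where sample_id=S30, sample_id_grp=ZN0 and wavelength=600nm, which has absorbance=57.53.

57.53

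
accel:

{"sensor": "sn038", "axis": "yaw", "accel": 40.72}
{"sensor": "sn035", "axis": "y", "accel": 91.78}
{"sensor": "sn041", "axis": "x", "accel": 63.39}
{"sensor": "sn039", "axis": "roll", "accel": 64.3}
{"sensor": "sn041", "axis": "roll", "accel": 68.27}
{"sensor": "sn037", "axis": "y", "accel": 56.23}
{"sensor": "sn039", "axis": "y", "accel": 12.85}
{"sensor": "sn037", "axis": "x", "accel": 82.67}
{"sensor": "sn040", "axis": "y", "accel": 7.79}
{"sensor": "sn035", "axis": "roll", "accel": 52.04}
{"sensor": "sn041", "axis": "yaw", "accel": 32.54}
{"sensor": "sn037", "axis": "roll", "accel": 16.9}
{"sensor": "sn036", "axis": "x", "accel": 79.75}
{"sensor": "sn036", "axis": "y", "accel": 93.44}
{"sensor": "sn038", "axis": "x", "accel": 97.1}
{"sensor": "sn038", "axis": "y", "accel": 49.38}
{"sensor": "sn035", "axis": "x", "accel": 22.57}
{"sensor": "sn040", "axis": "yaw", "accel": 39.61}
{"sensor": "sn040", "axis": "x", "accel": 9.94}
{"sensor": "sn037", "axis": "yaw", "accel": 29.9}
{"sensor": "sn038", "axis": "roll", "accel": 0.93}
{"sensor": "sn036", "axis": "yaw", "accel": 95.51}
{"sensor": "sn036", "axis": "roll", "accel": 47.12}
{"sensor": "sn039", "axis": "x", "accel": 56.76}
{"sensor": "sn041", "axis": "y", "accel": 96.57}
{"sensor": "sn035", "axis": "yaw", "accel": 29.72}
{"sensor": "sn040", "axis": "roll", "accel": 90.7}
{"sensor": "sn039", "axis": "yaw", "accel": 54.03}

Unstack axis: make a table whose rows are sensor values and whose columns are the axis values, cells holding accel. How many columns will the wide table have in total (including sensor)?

5

1 column for sensor plus 4 distinct axis values → 5 columns.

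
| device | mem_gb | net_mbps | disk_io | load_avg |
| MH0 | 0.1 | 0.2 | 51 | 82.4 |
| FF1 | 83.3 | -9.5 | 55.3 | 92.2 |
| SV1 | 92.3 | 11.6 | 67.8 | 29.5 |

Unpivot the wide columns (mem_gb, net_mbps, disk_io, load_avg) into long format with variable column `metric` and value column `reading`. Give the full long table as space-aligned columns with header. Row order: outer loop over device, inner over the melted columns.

Each (device, column) pair becomes one row: 3 × 4 = 12 rows.
For example, (MH0, mem_gb) → reading=0.1.

device  metric    reading
MH0     mem_gb    0.1    
MH0     net_mbps  0.2    
MH0     disk_io   51     
MH0     load_avg  82.4   
FF1     mem_gb    83.3   
FF1     net_mbps  -9.5   
FF1     disk_io   55.3   
FF1     load_avg  92.2   
SV1     mem_gb    92.3   
SV1     net_mbps  11.6   
SV1     disk_io   67.8   
SV1     load_avg  29.5   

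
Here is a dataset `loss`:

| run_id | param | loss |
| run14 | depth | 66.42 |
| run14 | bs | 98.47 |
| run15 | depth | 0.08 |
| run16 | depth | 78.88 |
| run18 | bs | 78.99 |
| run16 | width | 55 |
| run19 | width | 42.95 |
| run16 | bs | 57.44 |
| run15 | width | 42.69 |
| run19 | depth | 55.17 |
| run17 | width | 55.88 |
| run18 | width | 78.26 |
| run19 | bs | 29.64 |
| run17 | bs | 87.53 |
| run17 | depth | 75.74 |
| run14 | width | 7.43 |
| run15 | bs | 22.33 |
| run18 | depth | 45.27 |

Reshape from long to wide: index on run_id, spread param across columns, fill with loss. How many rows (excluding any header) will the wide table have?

6

6 distinct run_id values → 6 rows.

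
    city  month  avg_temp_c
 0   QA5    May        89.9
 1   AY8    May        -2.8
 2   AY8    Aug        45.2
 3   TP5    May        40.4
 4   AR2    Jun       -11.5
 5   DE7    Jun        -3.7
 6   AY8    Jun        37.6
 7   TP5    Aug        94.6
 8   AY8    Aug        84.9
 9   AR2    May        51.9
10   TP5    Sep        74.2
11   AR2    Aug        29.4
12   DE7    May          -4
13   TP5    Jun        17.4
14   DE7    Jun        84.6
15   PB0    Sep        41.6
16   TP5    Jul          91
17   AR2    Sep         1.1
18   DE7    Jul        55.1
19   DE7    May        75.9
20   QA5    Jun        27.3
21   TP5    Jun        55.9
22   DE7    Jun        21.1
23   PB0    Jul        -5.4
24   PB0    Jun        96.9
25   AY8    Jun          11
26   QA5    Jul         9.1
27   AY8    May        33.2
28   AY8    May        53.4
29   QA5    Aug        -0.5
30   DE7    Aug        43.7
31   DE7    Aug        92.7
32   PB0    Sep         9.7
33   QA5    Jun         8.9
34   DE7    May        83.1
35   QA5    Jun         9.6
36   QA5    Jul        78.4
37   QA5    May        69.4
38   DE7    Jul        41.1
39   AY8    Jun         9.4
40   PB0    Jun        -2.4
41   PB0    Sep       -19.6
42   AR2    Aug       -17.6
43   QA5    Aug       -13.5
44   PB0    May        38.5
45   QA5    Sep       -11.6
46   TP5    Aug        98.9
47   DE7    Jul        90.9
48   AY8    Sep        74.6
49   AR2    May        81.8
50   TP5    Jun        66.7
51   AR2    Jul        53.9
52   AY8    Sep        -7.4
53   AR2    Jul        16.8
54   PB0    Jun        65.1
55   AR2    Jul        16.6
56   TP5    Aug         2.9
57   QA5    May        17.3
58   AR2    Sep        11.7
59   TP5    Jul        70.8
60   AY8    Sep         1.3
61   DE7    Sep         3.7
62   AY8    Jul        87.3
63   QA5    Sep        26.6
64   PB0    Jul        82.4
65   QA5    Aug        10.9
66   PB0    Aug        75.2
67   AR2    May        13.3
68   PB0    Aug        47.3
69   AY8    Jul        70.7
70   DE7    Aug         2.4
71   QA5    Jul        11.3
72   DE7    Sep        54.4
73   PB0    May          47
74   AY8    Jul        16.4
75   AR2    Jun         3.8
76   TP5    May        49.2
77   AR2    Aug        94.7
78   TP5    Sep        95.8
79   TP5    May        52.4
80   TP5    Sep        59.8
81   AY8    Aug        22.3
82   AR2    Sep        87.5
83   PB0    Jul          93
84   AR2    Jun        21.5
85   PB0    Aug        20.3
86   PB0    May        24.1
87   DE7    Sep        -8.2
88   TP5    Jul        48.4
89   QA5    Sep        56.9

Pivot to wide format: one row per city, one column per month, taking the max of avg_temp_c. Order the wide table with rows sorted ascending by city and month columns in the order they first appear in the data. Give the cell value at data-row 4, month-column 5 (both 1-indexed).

With rows sorted ascending by city, row 4 is city=PB0. month columns in first-appearance order: May, Aug, Jun, Sep, Jul; column 5 is Jul.
Long rows with city=PB0, month=Jul: max(-5.4, 82.4, 93) = 93.

93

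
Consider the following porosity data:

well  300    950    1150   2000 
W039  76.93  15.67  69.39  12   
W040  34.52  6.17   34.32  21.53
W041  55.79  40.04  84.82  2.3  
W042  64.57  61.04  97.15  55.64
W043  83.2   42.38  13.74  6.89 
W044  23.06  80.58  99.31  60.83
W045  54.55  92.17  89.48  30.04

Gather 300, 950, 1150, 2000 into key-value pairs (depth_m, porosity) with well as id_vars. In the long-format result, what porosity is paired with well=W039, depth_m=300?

76.93

Unpivoting turns each (well, wide-column) pair into one long row.
The wide cell at row W039, column 300 holds 76.93, so the long row (W039, 300) has porosity=76.93.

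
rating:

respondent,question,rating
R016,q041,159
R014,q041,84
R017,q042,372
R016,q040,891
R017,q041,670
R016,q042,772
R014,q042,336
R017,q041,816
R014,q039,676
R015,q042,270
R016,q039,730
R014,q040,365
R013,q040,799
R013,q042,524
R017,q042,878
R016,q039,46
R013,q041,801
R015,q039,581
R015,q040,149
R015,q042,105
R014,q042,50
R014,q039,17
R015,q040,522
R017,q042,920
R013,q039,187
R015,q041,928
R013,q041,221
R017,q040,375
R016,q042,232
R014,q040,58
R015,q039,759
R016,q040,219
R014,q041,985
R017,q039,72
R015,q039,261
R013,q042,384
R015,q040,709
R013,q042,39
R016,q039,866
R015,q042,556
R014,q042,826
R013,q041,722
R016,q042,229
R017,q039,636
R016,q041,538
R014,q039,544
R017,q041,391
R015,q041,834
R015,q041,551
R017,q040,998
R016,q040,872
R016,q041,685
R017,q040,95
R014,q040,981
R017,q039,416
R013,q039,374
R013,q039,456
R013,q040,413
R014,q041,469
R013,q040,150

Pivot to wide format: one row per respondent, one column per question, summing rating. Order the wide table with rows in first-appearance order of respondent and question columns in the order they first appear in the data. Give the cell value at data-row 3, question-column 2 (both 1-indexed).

2170

With rows in first-appearance order of respondent, row 3 is respondent=R017. question columns in first-appearance order: q041, q042, q040, q039; column 2 is q042.
Long rows with respondent=R017, question=q042: 372 + 878 + 920 = 2170.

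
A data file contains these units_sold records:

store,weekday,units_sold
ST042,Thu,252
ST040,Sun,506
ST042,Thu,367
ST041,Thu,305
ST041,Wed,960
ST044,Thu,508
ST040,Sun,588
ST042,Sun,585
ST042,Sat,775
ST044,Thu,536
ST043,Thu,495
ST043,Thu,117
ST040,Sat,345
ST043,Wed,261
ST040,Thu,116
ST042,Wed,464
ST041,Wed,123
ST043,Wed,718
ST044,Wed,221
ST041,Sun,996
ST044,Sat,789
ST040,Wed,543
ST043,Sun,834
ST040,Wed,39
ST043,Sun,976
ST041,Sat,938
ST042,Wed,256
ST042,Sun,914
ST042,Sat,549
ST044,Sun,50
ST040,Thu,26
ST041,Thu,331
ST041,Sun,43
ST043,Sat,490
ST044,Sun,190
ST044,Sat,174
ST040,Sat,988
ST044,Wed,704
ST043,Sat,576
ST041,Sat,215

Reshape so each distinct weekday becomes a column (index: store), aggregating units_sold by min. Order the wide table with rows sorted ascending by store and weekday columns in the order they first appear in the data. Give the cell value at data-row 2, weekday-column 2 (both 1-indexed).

With rows sorted ascending by store, row 2 is store=ST041. weekday columns in first-appearance order: Thu, Sun, Wed, Sat; column 2 is Sun.
Long rows with store=ST041, weekday=Sun: min(996, 43) = 43.

43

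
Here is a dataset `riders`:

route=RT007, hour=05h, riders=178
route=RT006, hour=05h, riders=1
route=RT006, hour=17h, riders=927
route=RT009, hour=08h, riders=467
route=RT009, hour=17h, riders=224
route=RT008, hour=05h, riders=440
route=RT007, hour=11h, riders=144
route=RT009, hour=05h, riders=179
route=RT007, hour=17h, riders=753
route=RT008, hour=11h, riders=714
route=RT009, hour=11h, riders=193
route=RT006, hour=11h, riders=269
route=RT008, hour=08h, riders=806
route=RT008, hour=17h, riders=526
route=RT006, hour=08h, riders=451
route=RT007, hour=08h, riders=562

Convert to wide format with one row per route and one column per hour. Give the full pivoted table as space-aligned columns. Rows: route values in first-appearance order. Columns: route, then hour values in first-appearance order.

route  05h  17h  08h  11h
RT007  178  753  562  144
RT006  1    927  451  269
RT009  179  224  467  193
RT008  440  526  806  714

Columns: route plus the 4 distinct hour values (05h, 17h, 08h, 11h).
For example, row RT007 column 05h takes riders=178 from the long row (RT007, 05h).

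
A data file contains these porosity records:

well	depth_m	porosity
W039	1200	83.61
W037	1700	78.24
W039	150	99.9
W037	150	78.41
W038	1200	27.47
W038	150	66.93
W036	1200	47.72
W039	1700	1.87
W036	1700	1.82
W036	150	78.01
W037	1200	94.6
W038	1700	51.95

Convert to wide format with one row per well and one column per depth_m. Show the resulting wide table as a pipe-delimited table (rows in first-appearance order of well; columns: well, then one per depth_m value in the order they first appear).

| well | 1200 | 1700 | 150 |
| W039 | 83.61 | 1.87 | 99.9 |
| W037 | 94.6 | 78.24 | 78.41 |
| W038 | 27.47 | 51.95 | 66.93 |
| W036 | 47.72 | 1.82 | 78.01 |

Columns: well plus the 3 distinct depth_m values (1200, 1700, 150).
For example, row W039 column 1200 takes porosity=83.61 from the long row (W039, 1200).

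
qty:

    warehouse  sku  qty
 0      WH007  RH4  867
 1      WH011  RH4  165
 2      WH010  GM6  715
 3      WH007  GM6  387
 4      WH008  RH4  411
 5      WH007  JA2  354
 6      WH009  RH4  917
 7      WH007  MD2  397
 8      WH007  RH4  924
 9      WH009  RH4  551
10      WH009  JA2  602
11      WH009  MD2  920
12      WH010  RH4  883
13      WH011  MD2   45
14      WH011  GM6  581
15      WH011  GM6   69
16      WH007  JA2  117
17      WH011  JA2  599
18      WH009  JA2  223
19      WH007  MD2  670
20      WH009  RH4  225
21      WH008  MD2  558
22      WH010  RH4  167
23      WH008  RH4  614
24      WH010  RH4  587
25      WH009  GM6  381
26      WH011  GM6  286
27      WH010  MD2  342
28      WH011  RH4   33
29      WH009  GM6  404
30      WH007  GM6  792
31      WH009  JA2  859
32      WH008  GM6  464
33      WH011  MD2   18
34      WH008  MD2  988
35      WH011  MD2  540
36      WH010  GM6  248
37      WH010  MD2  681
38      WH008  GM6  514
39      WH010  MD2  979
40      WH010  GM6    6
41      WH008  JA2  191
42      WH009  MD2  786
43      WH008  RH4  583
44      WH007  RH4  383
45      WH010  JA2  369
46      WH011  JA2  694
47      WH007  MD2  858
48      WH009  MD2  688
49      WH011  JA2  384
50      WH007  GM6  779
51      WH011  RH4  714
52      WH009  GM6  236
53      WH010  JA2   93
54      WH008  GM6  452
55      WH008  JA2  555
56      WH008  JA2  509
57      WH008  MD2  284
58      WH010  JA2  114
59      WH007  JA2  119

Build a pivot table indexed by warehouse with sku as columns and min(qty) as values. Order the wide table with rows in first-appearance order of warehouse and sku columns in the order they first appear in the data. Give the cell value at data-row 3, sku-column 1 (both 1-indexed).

167

With rows in first-appearance order of warehouse, row 3 is warehouse=WH010. sku columns in first-appearance order: RH4, GM6, JA2, MD2; column 1 is RH4.
Long rows with warehouse=WH010, sku=RH4: min(883, 167, 587) = 167.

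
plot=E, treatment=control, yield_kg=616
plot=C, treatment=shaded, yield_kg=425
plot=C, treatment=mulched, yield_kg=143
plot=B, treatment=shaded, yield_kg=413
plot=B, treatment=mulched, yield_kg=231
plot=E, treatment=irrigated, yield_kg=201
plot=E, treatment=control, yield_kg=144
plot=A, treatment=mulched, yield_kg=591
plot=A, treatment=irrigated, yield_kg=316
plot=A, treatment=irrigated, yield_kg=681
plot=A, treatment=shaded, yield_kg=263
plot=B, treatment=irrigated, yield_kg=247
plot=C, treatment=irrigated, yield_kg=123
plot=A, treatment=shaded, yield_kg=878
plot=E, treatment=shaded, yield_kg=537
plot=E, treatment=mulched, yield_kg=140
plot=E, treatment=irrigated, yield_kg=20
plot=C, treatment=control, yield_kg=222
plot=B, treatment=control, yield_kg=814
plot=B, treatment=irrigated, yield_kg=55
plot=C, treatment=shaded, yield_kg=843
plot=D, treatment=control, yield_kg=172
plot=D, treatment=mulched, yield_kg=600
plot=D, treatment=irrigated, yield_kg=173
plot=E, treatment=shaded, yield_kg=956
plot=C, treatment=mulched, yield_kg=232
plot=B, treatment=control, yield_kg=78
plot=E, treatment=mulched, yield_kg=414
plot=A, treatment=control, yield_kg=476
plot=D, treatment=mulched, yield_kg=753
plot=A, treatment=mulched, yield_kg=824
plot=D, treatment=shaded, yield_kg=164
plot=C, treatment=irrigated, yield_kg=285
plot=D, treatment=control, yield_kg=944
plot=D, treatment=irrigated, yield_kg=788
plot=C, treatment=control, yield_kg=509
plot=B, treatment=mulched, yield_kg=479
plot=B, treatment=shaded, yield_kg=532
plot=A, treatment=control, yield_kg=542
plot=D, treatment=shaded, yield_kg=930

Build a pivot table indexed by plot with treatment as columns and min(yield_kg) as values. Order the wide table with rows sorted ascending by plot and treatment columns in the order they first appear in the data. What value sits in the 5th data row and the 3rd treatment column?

140

With rows sorted ascending by plot, row 5 is plot=E. treatment columns in first-appearance order: control, shaded, mulched, irrigated; column 3 is mulched.
Long rows with plot=E, treatment=mulched: min(140, 414) = 140.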